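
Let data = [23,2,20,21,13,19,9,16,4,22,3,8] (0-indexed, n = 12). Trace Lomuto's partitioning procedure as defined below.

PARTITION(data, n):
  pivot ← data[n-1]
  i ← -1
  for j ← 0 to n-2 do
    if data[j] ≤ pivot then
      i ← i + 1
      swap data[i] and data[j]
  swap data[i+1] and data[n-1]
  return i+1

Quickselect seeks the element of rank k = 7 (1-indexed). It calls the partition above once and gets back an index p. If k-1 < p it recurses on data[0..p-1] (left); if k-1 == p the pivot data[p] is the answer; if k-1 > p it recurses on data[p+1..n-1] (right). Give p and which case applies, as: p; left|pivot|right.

pivot = data[11] = 8; i = -1
j=0: data[0]=23 > 8 → no swap
j=1: data[1]=2 ≤ 8 → i=0, swap data[0],data[1] → [2,23,20,21,13,19,9,16,4,22,3,8]
j=2: data[2]=20 > 8 → no swap
j=3: data[3]=21 > 8 → no swap
j=4: data[4]=13 > 8 → no swap
j=5: data[5]=19 > 8 → no swap
j=6: data[6]=9 > 8 → no swap
j=7: data[7]=16 > 8 → no swap
j=8: data[8]=4 ≤ 8 → i=1, swap data[1],data[8] → [2,4,20,21,13,19,9,16,23,22,3,8]
j=9: data[9]=22 > 8 → no swap
j=10: data[10]=3 ≤ 8 → i=2, swap data[2],data[10] → [2,4,3,21,13,19,9,16,23,22,20,8]
final swap data[3],data[11] → [2,4,3,8,13,19,9,16,23,22,20,21]; return 3
p = 3; k-1 = 6 > 3 ⇒ right

3; right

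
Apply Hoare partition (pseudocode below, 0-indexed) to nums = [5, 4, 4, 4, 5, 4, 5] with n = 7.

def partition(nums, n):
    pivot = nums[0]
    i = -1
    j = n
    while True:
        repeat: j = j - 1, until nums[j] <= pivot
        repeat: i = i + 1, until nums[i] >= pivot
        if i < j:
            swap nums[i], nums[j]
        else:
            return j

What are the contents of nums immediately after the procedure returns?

pivot=5
j stops at 6 (5), i stops at 0 (5); swap ⇒ [5, 4, 4, 4, 5, 4, 5]
j stops at 5 (4), i stops at 4 (5); swap ⇒ [5, 4, 4, 4, 4, 5, 5]
j stops at 4, i stops at 5; i≥j ⇒ return 4. nums=[5, 4, 4, 4, 4, 5, 5]

[5, 4, 4, 4, 4, 5, 5]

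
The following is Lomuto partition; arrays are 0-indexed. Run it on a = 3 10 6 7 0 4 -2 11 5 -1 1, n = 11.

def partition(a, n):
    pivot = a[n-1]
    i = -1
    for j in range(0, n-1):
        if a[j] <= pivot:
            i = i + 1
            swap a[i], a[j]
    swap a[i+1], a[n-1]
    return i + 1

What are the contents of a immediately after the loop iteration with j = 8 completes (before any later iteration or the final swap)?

0 -2 6 7 3 4 10 11 5 -1 1

pivot=1, i=-1
j=0: 3>1, skip
j=1: 10>1, skip
j=2: 6>1, skip
j=3: 7>1, skip
j=4: 0≤1, i=0, swap(0,4) ⇒ 0 10 6 7 3 4 -2 11 5 -1 1
j=5: 4>1, skip
j=6: -2≤1, i=1, swap(1,6) ⇒ 0 -2 6 7 3 4 10 11 5 -1 1
j=7: 11>1, skip
j=8: 5>1, skip
(after j=8) a = 0 -2 6 7 3 4 10 11 5 -1 1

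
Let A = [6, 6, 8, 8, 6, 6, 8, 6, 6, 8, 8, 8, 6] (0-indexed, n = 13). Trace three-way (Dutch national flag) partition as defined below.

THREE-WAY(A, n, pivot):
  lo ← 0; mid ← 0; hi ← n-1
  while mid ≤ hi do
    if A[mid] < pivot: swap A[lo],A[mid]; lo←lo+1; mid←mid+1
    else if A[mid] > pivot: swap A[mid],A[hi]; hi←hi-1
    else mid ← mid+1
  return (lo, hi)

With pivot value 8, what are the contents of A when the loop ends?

[6, 6, 6, 6, 6, 6, 6, 8, 8, 8, 8, 8, 8]

lo=0 mid=0 hi=12
6<8: swap(0,0), lo=1 mid=1 ⇒ [6, 6, 8, 8, 6, 6, 8, 6, 6, 8, 8, 8, 6]
6<8: swap(1,1), lo=2 mid=2 ⇒ [6, 6, 8, 8, 6, 6, 8, 6, 6, 8, 8, 8, 6]
8=8: mid=3
8=8: mid=4
6<8: swap(2,4), lo=3 mid=5 ⇒ [6, 6, 6, 8, 8, 6, 8, 6, 6, 8, 8, 8, 6]
6<8: swap(3,5), lo=4 mid=6 ⇒ [6, 6, 6, 6, 8, 8, 8, 6, 6, 8, 8, 8, 6]
8=8: mid=7
6<8: swap(4,7), lo=5 mid=8 ⇒ [6, 6, 6, 6, 6, 8, 8, 8, 6, 8, 8, 8, 6]
6<8: swap(5,8), lo=6 mid=9 ⇒ [6, 6, 6, 6, 6, 6, 8, 8, 8, 8, 8, 8, 6]
8=8: mid=10
8=8: mid=11
8=8: mid=12
6<8: swap(6,12), lo=7 mid=13 ⇒ [6, 6, 6, 6, 6, 6, 6, 8, 8, 8, 8, 8, 8]
done. lo=7 hi=12; A=[6, 6, 6, 6, 6, 6, 6, 8, 8, 8, 8, 8, 8]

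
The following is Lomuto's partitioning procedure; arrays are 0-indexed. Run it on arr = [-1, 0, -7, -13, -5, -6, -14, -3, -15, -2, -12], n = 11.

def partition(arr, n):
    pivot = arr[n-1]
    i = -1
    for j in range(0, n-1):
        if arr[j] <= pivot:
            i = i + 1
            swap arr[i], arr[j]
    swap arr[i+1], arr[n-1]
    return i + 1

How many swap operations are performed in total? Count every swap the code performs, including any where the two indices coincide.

pivot=-12, i=-1
j=0: -1>-12, skip
j=1: 0>-12, skip
j=2: -7>-12, skip
j=3: -13≤-12, i=0, swap(0,3) ⇒ [-13, 0, -7, -1, -5, -6, -14, -3, -15, -2, -12]
j=4: -5>-12, skip
j=5: -6>-12, skip
j=6: -14≤-12, i=1, swap(1,6) ⇒ [-13, -14, -7, -1, -5, -6, 0, -3, -15, -2, -12]
j=7: -3>-12, skip
j=8: -15≤-12, i=2, swap(2,8) ⇒ [-13, -14, -15, -1, -5, -6, 0, -3, -7, -2, -12]
j=9: -2>-12, skip
swap(3,10) ⇒ [-13, -14, -15, -12, -5, -6, 0, -3, -7, -2, -1]; return 3

4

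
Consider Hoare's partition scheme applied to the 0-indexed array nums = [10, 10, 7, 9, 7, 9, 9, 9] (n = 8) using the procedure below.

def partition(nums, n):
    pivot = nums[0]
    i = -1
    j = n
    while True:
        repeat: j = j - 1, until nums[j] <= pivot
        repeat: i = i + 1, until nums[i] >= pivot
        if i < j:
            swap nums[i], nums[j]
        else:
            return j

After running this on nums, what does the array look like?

[9, 9, 7, 9, 7, 9, 10, 10]

pivot=10
j stops at 7 (9), i stops at 0 (10); swap ⇒ [9, 10, 7, 9, 7, 9, 9, 10]
j stops at 6 (9), i stops at 1 (10); swap ⇒ [9, 9, 7, 9, 7, 9, 10, 10]
j stops at 5, i stops at 6; i≥j ⇒ return 5. nums=[9, 9, 7, 9, 7, 9, 10, 10]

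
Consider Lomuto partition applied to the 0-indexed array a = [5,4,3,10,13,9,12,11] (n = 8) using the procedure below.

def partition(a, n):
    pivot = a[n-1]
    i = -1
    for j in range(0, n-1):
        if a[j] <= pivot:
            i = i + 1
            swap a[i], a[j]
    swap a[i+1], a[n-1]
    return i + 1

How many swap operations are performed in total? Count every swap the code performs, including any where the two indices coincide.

pivot=11, i=-1
j=0: 5≤11, i=0, swap(0,0) ⇒ [5,4,3,10,13,9,12,11]
j=1: 4≤11, i=1, swap(1,1) ⇒ [5,4,3,10,13,9,12,11]
j=2: 3≤11, i=2, swap(2,2) ⇒ [5,4,3,10,13,9,12,11]
j=3: 10≤11, i=3, swap(3,3) ⇒ [5,4,3,10,13,9,12,11]
j=4: 13>11, skip
j=5: 9≤11, i=4, swap(4,5) ⇒ [5,4,3,10,9,13,12,11]
j=6: 12>11, skip
swap(5,7) ⇒ [5,4,3,10,9,11,12,13]; return 5

6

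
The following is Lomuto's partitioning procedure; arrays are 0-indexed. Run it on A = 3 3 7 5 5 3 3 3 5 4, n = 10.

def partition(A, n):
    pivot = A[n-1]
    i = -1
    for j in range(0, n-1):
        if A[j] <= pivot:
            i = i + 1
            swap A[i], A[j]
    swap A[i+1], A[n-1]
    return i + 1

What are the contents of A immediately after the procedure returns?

3 3 3 3 3 4 5 5 5 7

pivot = A[9] = 4; i = -1
j=0: A[0]=3 ≤ 4 → i=0, swap A[0],A[0] (no change) → 3 3 7 5 5 3 3 3 5 4
j=1: A[1]=3 ≤ 4 → i=1, swap A[1],A[1] (no change) → 3 3 7 5 5 3 3 3 5 4
j=2: A[2]=7 > 4 → no swap
j=3: A[3]=5 > 4 → no swap
j=4: A[4]=5 > 4 → no swap
j=5: A[5]=3 ≤ 4 → i=2, swap A[2],A[5] → 3 3 3 5 5 7 3 3 5 4
j=6: A[6]=3 ≤ 4 → i=3, swap A[3],A[6] → 3 3 3 3 5 7 5 3 5 4
j=7: A[7]=3 ≤ 4 → i=4, swap A[4],A[7] → 3 3 3 3 3 7 5 5 5 4
j=8: A[8]=5 > 4 → no swap
final swap A[5],A[9] → 3 3 3 3 3 4 5 5 5 7; return 5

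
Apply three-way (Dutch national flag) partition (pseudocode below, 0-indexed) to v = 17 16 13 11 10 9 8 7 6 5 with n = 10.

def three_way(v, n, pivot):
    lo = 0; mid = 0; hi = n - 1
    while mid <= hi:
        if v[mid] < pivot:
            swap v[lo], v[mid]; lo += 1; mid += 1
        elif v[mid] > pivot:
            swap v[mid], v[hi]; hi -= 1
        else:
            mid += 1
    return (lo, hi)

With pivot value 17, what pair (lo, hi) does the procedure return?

(9, 9)

lo=0 mid=0 hi=9
17=17: mid=1
16<17: swap(0,1), lo=1 mid=2 ⇒ 16 17 13 11 10 9 8 7 6 5
13<17: swap(1,2), lo=2 mid=3 ⇒ 16 13 17 11 10 9 8 7 6 5
11<17: swap(2,3), lo=3 mid=4 ⇒ 16 13 11 17 10 9 8 7 6 5
10<17: swap(3,4), lo=4 mid=5 ⇒ 16 13 11 10 17 9 8 7 6 5
9<17: swap(4,5), lo=5 mid=6 ⇒ 16 13 11 10 9 17 8 7 6 5
8<17: swap(5,6), lo=6 mid=7 ⇒ 16 13 11 10 9 8 17 7 6 5
7<17: swap(6,7), lo=7 mid=8 ⇒ 16 13 11 10 9 8 7 17 6 5
6<17: swap(7,8), lo=8 mid=9 ⇒ 16 13 11 10 9 8 7 6 17 5
5<17: swap(8,9), lo=9 mid=10 ⇒ 16 13 11 10 9 8 7 6 5 17
done. lo=9 hi=9; v=16 13 11 10 9 8 7 6 5 17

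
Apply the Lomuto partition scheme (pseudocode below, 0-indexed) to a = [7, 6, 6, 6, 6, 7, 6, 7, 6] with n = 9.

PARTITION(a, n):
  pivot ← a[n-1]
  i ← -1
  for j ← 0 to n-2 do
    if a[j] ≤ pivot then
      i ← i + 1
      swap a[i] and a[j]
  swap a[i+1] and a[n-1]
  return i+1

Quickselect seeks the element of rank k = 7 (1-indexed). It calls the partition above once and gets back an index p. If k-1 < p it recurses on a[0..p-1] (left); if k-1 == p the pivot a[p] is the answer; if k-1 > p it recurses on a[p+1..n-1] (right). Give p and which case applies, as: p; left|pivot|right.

pivot=6, i=-1
j=0: 7>6, skip
j=1: 6≤6, i=0, swap(0,1) ⇒ [6, 7, 6, 6, 6, 7, 6, 7, 6]
j=2: 6≤6, i=1, swap(1,2) ⇒ [6, 6, 7, 6, 6, 7, 6, 7, 6]
j=3: 6≤6, i=2, swap(2,3) ⇒ [6, 6, 6, 7, 6, 7, 6, 7, 6]
j=4: 6≤6, i=3, swap(3,4) ⇒ [6, 6, 6, 6, 7, 7, 6, 7, 6]
j=5: 7>6, skip
j=6: 6≤6, i=4, swap(4,6) ⇒ [6, 6, 6, 6, 6, 7, 7, 7, 6]
j=7: 7>6, skip
swap(5,8) ⇒ [6, 6, 6, 6, 6, 6, 7, 7, 7]; return 5
p = 5; k-1 = 6 > 5 ⇒ right

5; right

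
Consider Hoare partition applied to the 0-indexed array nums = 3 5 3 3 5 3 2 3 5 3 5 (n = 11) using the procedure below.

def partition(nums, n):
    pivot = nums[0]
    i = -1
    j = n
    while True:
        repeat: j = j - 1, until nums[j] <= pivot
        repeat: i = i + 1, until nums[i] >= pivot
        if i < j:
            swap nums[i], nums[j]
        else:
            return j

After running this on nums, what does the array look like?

3 3 2 3 5 3 3 5 5 3 5

pivot=3
j stops at 9 (3), i stops at 0 (3); swap ⇒ 3 5 3 3 5 3 2 3 5 3 5
j stops at 7 (3), i stops at 1 (5); swap ⇒ 3 3 3 3 5 3 2 5 5 3 5
j stops at 6 (2), i stops at 2 (3); swap ⇒ 3 3 2 3 5 3 3 5 5 3 5
j stops at 5 (3), i stops at 3 (3); swap ⇒ 3 3 2 3 5 3 3 5 5 3 5
j stops at 3, i stops at 4; i≥j ⇒ return 3. nums=3 3 2 3 5 3 3 5 5 3 5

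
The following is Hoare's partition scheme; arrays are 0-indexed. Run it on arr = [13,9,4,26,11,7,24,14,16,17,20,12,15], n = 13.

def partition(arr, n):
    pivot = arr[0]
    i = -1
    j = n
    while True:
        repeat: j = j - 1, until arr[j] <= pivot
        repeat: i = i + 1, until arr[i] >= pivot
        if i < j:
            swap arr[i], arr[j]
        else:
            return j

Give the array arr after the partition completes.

pivot = arr[0] = 13; i = -1, j = 13
j→11 (arr[11]=12≤13), i→0 (arr[0]=13≥13); i<j, swap → [12,9,4,26,11,7,24,14,16,17,20,13,15]
j→5 (arr[5]=7≤13), i→3 (arr[3]=26≥13); i<j, swap → [12,9,4,7,11,26,24,14,16,17,20,13,15]
j→4, i→5; i≥j, return j=4. arr = [12,9,4,7,11,26,24,14,16,17,20,13,15]

[12,9,4,7,11,26,24,14,16,17,20,13,15]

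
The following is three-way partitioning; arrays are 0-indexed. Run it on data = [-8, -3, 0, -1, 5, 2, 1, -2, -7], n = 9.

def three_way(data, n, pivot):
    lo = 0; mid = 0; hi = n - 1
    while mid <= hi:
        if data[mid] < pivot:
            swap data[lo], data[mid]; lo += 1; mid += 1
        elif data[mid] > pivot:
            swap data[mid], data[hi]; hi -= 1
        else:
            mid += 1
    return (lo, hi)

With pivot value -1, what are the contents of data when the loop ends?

[-8, -3, -7, -2, -1, 1, 2, 5, 0]

lo=0 mid=0 hi=8
-8<-1: swap(0,0), lo=1 mid=1 ⇒ [-8, -3, 0, -1, 5, 2, 1, -2, -7]
-3<-1: swap(1,1), lo=2 mid=2 ⇒ [-8, -3, 0, -1, 5, 2, 1, -2, -7]
0>-1: swap(2,8), hi=7 ⇒ [-8, -3, -7, -1, 5, 2, 1, -2, 0]
-7<-1: swap(2,2), lo=3 mid=3 ⇒ [-8, -3, -7, -1, 5, 2, 1, -2, 0]
-1=-1: mid=4
5>-1: swap(4,7), hi=6 ⇒ [-8, -3, -7, -1, -2, 2, 1, 5, 0]
-2<-1: swap(3,4), lo=4 mid=5 ⇒ [-8, -3, -7, -2, -1, 2, 1, 5, 0]
2>-1: swap(5,6), hi=5 ⇒ [-8, -3, -7, -2, -1, 1, 2, 5, 0]
1>-1: swap(5,5), hi=4 ⇒ [-8, -3, -7, -2, -1, 1, 2, 5, 0]
done. lo=4 hi=4; data=[-8, -3, -7, -2, -1, 1, 2, 5, 0]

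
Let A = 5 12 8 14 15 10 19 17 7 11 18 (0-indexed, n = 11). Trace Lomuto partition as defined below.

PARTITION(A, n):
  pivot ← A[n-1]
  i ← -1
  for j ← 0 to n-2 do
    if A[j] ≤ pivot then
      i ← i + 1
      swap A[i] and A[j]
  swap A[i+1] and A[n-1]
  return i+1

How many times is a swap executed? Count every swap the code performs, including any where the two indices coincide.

pivot = A[10] = 18; i = -1
j=0: A[0]=5 ≤ 18 → i=0, swap A[0],A[0] (no change) → 5 12 8 14 15 10 19 17 7 11 18
j=1: A[1]=12 ≤ 18 → i=1, swap A[1],A[1] (no change) → 5 12 8 14 15 10 19 17 7 11 18
j=2: A[2]=8 ≤ 18 → i=2, swap A[2],A[2] (no change) → 5 12 8 14 15 10 19 17 7 11 18
j=3: A[3]=14 ≤ 18 → i=3, swap A[3],A[3] (no change) → 5 12 8 14 15 10 19 17 7 11 18
j=4: A[4]=15 ≤ 18 → i=4, swap A[4],A[4] (no change) → 5 12 8 14 15 10 19 17 7 11 18
j=5: A[5]=10 ≤ 18 → i=5, swap A[5],A[5] (no change) → 5 12 8 14 15 10 19 17 7 11 18
j=6: A[6]=19 > 18 → no swap
j=7: A[7]=17 ≤ 18 → i=6, swap A[6],A[7] → 5 12 8 14 15 10 17 19 7 11 18
j=8: A[8]=7 ≤ 18 → i=7, swap A[7],A[8] → 5 12 8 14 15 10 17 7 19 11 18
j=9: A[9]=11 ≤ 18 → i=8, swap A[8],A[9] → 5 12 8 14 15 10 17 7 11 19 18
final swap A[9],A[10] → 5 12 8 14 15 10 17 7 11 18 19; return 9

10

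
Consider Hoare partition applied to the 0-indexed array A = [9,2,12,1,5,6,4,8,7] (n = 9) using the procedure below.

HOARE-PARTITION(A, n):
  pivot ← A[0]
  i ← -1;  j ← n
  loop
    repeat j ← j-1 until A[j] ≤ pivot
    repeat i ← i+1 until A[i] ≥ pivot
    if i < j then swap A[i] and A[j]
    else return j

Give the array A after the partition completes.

[7,2,8,1,5,6,4,12,9]

pivot=9
j stops at 8 (7), i stops at 0 (9); swap ⇒ [7,2,12,1,5,6,4,8,9]
j stops at 7 (8), i stops at 2 (12); swap ⇒ [7,2,8,1,5,6,4,12,9]
j stops at 6, i stops at 7; i≥j ⇒ return 6. A=[7,2,8,1,5,6,4,12,9]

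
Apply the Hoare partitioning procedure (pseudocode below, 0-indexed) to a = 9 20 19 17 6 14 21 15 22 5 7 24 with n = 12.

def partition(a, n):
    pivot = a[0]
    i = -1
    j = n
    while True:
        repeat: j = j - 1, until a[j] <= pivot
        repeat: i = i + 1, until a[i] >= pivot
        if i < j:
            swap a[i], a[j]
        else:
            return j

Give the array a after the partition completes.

pivot=9
j stops at 10 (7), i stops at 0 (9); swap ⇒ 7 20 19 17 6 14 21 15 22 5 9 24
j stops at 9 (5), i stops at 1 (20); swap ⇒ 7 5 19 17 6 14 21 15 22 20 9 24
j stops at 4 (6), i stops at 2 (19); swap ⇒ 7 5 6 17 19 14 21 15 22 20 9 24
j stops at 2, i stops at 3; i≥j ⇒ return 2. a=7 5 6 17 19 14 21 15 22 20 9 24

7 5 6 17 19 14 21 15 22 20 9 24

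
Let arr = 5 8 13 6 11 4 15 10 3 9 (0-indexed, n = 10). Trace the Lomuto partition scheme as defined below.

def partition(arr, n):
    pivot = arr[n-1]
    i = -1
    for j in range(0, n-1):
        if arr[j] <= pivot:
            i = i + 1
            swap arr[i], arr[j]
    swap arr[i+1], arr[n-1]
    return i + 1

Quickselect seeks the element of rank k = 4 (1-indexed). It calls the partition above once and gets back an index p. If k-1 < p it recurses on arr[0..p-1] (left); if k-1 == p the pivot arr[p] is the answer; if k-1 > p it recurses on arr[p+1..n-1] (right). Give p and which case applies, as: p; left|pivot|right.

pivot = arr[9] = 9; i = -1
j=0: arr[0]=5 ≤ 9 → i=0, swap arr[0],arr[0] (no change) → 5 8 13 6 11 4 15 10 3 9
j=1: arr[1]=8 ≤ 9 → i=1, swap arr[1],arr[1] (no change) → 5 8 13 6 11 4 15 10 3 9
j=2: arr[2]=13 > 9 → no swap
j=3: arr[3]=6 ≤ 9 → i=2, swap arr[2],arr[3] → 5 8 6 13 11 4 15 10 3 9
j=4: arr[4]=11 > 9 → no swap
j=5: arr[5]=4 ≤ 9 → i=3, swap arr[3],arr[5] → 5 8 6 4 11 13 15 10 3 9
j=6: arr[6]=15 > 9 → no swap
j=7: arr[7]=10 > 9 → no swap
j=8: arr[8]=3 ≤ 9 → i=4, swap arr[4],arr[8] → 5 8 6 4 3 13 15 10 11 9
final swap arr[5],arr[9] → 5 8 6 4 3 9 15 10 11 13; return 5
p = 5; k-1 = 3 < 5 ⇒ left

5; left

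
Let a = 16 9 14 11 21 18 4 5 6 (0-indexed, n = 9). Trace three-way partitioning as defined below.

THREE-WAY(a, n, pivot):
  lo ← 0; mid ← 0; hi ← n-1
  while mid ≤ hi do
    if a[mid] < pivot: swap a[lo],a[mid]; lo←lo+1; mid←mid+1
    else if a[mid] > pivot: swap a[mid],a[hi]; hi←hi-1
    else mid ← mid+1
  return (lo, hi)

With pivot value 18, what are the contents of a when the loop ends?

lo=0 mid=0 hi=8
16<18: swap(0,0), lo=1 mid=1 ⇒ 16 9 14 11 21 18 4 5 6
9<18: swap(1,1), lo=2 mid=2 ⇒ 16 9 14 11 21 18 4 5 6
14<18: swap(2,2), lo=3 mid=3 ⇒ 16 9 14 11 21 18 4 5 6
11<18: swap(3,3), lo=4 mid=4 ⇒ 16 9 14 11 21 18 4 5 6
21>18: swap(4,8), hi=7 ⇒ 16 9 14 11 6 18 4 5 21
6<18: swap(4,4), lo=5 mid=5 ⇒ 16 9 14 11 6 18 4 5 21
18=18: mid=6
4<18: swap(5,6), lo=6 mid=7 ⇒ 16 9 14 11 6 4 18 5 21
5<18: swap(6,7), lo=7 mid=8 ⇒ 16 9 14 11 6 4 5 18 21
done. lo=7 hi=7; a=16 9 14 11 6 4 5 18 21

16 9 14 11 6 4 5 18 21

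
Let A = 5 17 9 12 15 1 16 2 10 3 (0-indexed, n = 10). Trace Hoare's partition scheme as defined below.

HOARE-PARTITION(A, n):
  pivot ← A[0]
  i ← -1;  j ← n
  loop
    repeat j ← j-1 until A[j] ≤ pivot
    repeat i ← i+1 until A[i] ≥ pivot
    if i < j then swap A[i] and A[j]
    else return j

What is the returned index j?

2

pivot=5
j stops at 9 (3), i stops at 0 (5); swap ⇒ 3 17 9 12 15 1 16 2 10 5
j stops at 7 (2), i stops at 1 (17); swap ⇒ 3 2 9 12 15 1 16 17 10 5
j stops at 5 (1), i stops at 2 (9); swap ⇒ 3 2 1 12 15 9 16 17 10 5
j stops at 2, i stops at 3; i≥j ⇒ return 2. A=3 2 1 12 15 9 16 17 10 5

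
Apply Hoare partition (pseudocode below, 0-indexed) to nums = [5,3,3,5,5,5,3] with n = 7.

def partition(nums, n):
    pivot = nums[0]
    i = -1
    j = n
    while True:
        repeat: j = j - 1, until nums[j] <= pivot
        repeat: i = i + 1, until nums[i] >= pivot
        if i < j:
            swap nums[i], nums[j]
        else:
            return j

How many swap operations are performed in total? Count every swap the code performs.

pivot = nums[0] = 5; i = -1, j = 7
j→6 (nums[6]=3≤5), i→0 (nums[0]=5≥5); i<j, swap → [3,3,3,5,5,5,5]
j→5 (nums[5]=5≤5), i→3 (nums[3]=5≥5); i<j, swap → [3,3,3,5,5,5,5]
j→4, i→4; i≥j, return j=4. nums = [3,3,3,5,5,5,5]

2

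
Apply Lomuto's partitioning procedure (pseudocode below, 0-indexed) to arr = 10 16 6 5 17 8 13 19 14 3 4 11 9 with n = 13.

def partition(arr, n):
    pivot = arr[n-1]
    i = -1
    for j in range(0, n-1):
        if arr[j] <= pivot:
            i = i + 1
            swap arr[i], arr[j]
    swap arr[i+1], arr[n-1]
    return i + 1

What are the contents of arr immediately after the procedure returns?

6 5 8 3 4 9 13 19 14 16 17 11 10

pivot = arr[12] = 9; i = -1
j=0: arr[0]=10 > 9 → no swap
j=1: arr[1]=16 > 9 → no swap
j=2: arr[2]=6 ≤ 9 → i=0, swap arr[0],arr[2] → 6 16 10 5 17 8 13 19 14 3 4 11 9
j=3: arr[3]=5 ≤ 9 → i=1, swap arr[1],arr[3] → 6 5 10 16 17 8 13 19 14 3 4 11 9
j=4: arr[4]=17 > 9 → no swap
j=5: arr[5]=8 ≤ 9 → i=2, swap arr[2],arr[5] → 6 5 8 16 17 10 13 19 14 3 4 11 9
j=6: arr[6]=13 > 9 → no swap
j=7: arr[7]=19 > 9 → no swap
j=8: arr[8]=14 > 9 → no swap
j=9: arr[9]=3 ≤ 9 → i=3, swap arr[3],arr[9] → 6 5 8 3 17 10 13 19 14 16 4 11 9
j=10: arr[10]=4 ≤ 9 → i=4, swap arr[4],arr[10] → 6 5 8 3 4 10 13 19 14 16 17 11 9
j=11: arr[11]=11 > 9 → no swap
final swap arr[5],arr[12] → 6 5 8 3 4 9 13 19 14 16 17 11 10; return 5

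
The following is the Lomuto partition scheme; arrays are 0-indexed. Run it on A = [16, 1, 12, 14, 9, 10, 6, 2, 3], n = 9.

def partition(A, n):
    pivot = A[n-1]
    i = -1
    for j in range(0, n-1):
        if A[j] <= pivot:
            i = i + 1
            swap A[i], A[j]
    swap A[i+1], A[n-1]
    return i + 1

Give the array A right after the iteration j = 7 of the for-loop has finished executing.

pivot=3, i=-1
j=0: 16>3, skip
j=1: 1≤3, i=0, swap(0,1) ⇒ [1, 16, 12, 14, 9, 10, 6, 2, 3]
j=2: 12>3, skip
j=3: 14>3, skip
j=4: 9>3, skip
j=5: 10>3, skip
j=6: 6>3, skip
j=7: 2≤3, i=1, swap(1,7) ⇒ [1, 2, 12, 14, 9, 10, 6, 16, 3]
(after j=7) A = [1, 2, 12, 14, 9, 10, 6, 16, 3]

[1, 2, 12, 14, 9, 10, 6, 16, 3]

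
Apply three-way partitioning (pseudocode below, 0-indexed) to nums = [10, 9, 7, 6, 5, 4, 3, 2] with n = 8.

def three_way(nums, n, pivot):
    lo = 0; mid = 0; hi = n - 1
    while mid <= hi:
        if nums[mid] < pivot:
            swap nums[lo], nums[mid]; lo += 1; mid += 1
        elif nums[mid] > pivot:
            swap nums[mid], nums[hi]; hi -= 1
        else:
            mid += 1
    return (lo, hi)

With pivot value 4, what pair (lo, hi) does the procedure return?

(2, 2)

pivot = 4; lo=0, mid=0, hi=7
nums[mid]=10>4: swap nums[0],nums[7]; hi=6 → [2, 9, 7, 6, 5, 4, 3, 10]
nums[mid]=2<4: swap nums[0],nums[0]; lo=1,mid=1 → [2, 9, 7, 6, 5, 4, 3, 10]
nums[mid]=9>4: swap nums[1],nums[6]; hi=5 → [2, 3, 7, 6, 5, 4, 9, 10]
nums[mid]=3<4: swap nums[1],nums[1]; lo=2,mid=2 → [2, 3, 7, 6, 5, 4, 9, 10]
nums[mid]=7>4: swap nums[2],nums[5]; hi=4 → [2, 3, 4, 6, 5, 7, 9, 10]
nums[mid]=4=4: mid=3
nums[mid]=6>4: swap nums[3],nums[4]; hi=3 → [2, 3, 4, 5, 6, 7, 9, 10]
nums[mid]=5>4: swap nums[3],nums[3]; hi=2 → [2, 3, 4, 5, 6, 7, 9, 10]
end: lo=2, hi=2; nums = [2, 3, 4, 5, 6, 7, 9, 10]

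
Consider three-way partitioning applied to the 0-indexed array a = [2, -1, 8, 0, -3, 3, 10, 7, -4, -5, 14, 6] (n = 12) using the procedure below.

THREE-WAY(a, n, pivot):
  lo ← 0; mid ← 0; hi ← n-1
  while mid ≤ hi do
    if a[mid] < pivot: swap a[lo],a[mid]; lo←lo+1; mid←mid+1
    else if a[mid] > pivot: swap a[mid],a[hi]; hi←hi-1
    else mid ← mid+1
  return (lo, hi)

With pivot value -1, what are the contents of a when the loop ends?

lo=0 mid=0 hi=11
2>-1: swap(0,11), hi=10 ⇒ [6, -1, 8, 0, -3, 3, 10, 7, -4, -5, 14, 2]
6>-1: swap(0,10), hi=9 ⇒ [14, -1, 8, 0, -3, 3, 10, 7, -4, -5, 6, 2]
14>-1: swap(0,9), hi=8 ⇒ [-5, -1, 8, 0, -3, 3, 10, 7, -4, 14, 6, 2]
-5<-1: swap(0,0), lo=1 mid=1 ⇒ [-5, -1, 8, 0, -3, 3, 10, 7, -4, 14, 6, 2]
-1=-1: mid=2
8>-1: swap(2,8), hi=7 ⇒ [-5, -1, -4, 0, -3, 3, 10, 7, 8, 14, 6, 2]
-4<-1: swap(1,2), lo=2 mid=3 ⇒ [-5, -4, -1, 0, -3, 3, 10, 7, 8, 14, 6, 2]
0>-1: swap(3,7), hi=6 ⇒ [-5, -4, -1, 7, -3, 3, 10, 0, 8, 14, 6, 2]
7>-1: swap(3,6), hi=5 ⇒ [-5, -4, -1, 10, -3, 3, 7, 0, 8, 14, 6, 2]
10>-1: swap(3,5), hi=4 ⇒ [-5, -4, -1, 3, -3, 10, 7, 0, 8, 14, 6, 2]
3>-1: swap(3,4), hi=3 ⇒ [-5, -4, -1, -3, 3, 10, 7, 0, 8, 14, 6, 2]
-3<-1: swap(2,3), lo=3 mid=4 ⇒ [-5, -4, -3, -1, 3, 10, 7, 0, 8, 14, 6, 2]
done. lo=3 hi=3; a=[-5, -4, -3, -1, 3, 10, 7, 0, 8, 14, 6, 2]

[-5, -4, -3, -1, 3, 10, 7, 0, 8, 14, 6, 2]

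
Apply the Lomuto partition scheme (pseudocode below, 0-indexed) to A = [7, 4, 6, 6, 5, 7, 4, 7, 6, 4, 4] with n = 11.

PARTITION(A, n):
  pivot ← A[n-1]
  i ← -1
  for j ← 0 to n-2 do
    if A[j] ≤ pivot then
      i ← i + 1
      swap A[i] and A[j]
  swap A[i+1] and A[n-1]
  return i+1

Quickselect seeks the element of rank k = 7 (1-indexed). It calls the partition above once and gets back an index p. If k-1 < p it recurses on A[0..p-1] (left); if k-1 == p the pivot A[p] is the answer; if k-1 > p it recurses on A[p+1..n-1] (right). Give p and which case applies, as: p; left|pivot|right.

pivot=4, i=-1
j=0: 7>4, skip
j=1: 4≤4, i=0, swap(0,1) ⇒ [4, 7, 6, 6, 5, 7, 4, 7, 6, 4, 4]
j=2: 6>4, skip
j=3: 6>4, skip
j=4: 5>4, skip
j=5: 7>4, skip
j=6: 4≤4, i=1, swap(1,6) ⇒ [4, 4, 6, 6, 5, 7, 7, 7, 6, 4, 4]
j=7: 7>4, skip
j=8: 6>4, skip
j=9: 4≤4, i=2, swap(2,9) ⇒ [4, 4, 4, 6, 5, 7, 7, 7, 6, 6, 4]
swap(3,10) ⇒ [4, 4, 4, 4, 5, 7, 7, 7, 6, 6, 6]; return 3
p = 3; k-1 = 6 > 3 ⇒ right

3; right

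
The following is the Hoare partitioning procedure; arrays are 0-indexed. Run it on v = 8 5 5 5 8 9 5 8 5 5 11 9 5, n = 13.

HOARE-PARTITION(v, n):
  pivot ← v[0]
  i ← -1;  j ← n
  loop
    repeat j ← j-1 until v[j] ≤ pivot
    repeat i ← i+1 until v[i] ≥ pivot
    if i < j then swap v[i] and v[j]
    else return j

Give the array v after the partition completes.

pivot = v[0] = 8; i = -1, j = 13
j→12 (v[12]=5≤8), i→0 (v[0]=8≥8); i<j, swap → 5 5 5 5 8 9 5 8 5 5 11 9 8
j→9 (v[9]=5≤8), i→4 (v[4]=8≥8); i<j, swap → 5 5 5 5 5 9 5 8 5 8 11 9 8
j→8 (v[8]=5≤8), i→5 (v[5]=9≥8); i<j, swap → 5 5 5 5 5 5 5 8 9 8 11 9 8
j→7, i→7; i≥j, return j=7. v = 5 5 5 5 5 5 5 8 9 8 11 9 8

5 5 5 5 5 5 5 8 9 8 11 9 8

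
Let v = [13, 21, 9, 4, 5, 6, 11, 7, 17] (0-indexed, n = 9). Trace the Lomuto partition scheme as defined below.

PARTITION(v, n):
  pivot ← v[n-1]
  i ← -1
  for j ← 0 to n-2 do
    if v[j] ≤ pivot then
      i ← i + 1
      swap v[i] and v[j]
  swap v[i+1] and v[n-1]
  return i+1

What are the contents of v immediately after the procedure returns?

[13, 9, 4, 5, 6, 11, 7, 17, 21]

pivot = v[8] = 17; i = -1
j=0: v[0]=13 ≤ 17 → i=0, swap v[0],v[0] (no change) → [13, 21, 9, 4, 5, 6, 11, 7, 17]
j=1: v[1]=21 > 17 → no swap
j=2: v[2]=9 ≤ 17 → i=1, swap v[1],v[2] → [13, 9, 21, 4, 5, 6, 11, 7, 17]
j=3: v[3]=4 ≤ 17 → i=2, swap v[2],v[3] → [13, 9, 4, 21, 5, 6, 11, 7, 17]
j=4: v[4]=5 ≤ 17 → i=3, swap v[3],v[4] → [13, 9, 4, 5, 21, 6, 11, 7, 17]
j=5: v[5]=6 ≤ 17 → i=4, swap v[4],v[5] → [13, 9, 4, 5, 6, 21, 11, 7, 17]
j=6: v[6]=11 ≤ 17 → i=5, swap v[5],v[6] → [13, 9, 4, 5, 6, 11, 21, 7, 17]
j=7: v[7]=7 ≤ 17 → i=6, swap v[6],v[7] → [13, 9, 4, 5, 6, 11, 7, 21, 17]
final swap v[7],v[8] → [13, 9, 4, 5, 6, 11, 7, 17, 21]; return 7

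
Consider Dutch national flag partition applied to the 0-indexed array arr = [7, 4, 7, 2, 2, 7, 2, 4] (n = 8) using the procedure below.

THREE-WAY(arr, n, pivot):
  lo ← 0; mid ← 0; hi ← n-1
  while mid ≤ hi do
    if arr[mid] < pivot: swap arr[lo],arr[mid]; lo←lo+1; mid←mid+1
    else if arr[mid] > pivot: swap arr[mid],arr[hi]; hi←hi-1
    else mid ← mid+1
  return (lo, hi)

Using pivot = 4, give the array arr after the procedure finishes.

pivot = 4; lo=0, mid=0, hi=7
arr[mid]=7>4: swap arr[0],arr[7]; hi=6 → [4, 4, 7, 2, 2, 7, 2, 7]
arr[mid]=4=4: mid=1
arr[mid]=4=4: mid=2
arr[mid]=7>4: swap arr[2],arr[6]; hi=5 → [4, 4, 2, 2, 2, 7, 7, 7]
arr[mid]=2<4: swap arr[0],arr[2]; lo=1,mid=3 → [2, 4, 4, 2, 2, 7, 7, 7]
arr[mid]=2<4: swap arr[1],arr[3]; lo=2,mid=4 → [2, 2, 4, 4, 2, 7, 7, 7]
arr[mid]=2<4: swap arr[2],arr[4]; lo=3,mid=5 → [2, 2, 2, 4, 4, 7, 7, 7]
arr[mid]=7>4: swap arr[5],arr[5]; hi=4 → [2, 2, 2, 4, 4, 7, 7, 7]
end: lo=3, hi=4; arr = [2, 2, 2, 4, 4, 7, 7, 7]

[2, 2, 2, 4, 4, 7, 7, 7]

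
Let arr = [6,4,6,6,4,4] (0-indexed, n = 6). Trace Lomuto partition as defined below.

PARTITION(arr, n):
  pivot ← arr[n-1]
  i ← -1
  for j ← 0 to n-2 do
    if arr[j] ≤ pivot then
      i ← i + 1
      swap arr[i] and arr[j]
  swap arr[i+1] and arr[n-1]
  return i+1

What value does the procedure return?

pivot=4, i=-1
j=0: 6>4, skip
j=1: 4≤4, i=0, swap(0,1) ⇒ [4,6,6,6,4,4]
j=2: 6>4, skip
j=3: 6>4, skip
j=4: 4≤4, i=1, swap(1,4) ⇒ [4,4,6,6,6,4]
swap(2,5) ⇒ [4,4,4,6,6,6]; return 2

2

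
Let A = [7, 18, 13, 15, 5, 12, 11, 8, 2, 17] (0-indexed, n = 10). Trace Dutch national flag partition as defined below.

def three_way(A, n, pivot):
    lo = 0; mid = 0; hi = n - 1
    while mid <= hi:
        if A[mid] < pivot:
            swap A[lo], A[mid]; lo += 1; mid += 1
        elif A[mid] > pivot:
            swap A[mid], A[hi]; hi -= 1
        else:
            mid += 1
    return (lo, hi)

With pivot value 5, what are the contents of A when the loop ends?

pivot = 5; lo=0, mid=0, hi=9
A[mid]=7>5: swap A[0],A[9]; hi=8 → [17, 18, 13, 15, 5, 12, 11, 8, 2, 7]
A[mid]=17>5: swap A[0],A[8]; hi=7 → [2, 18, 13, 15, 5, 12, 11, 8, 17, 7]
A[mid]=2<5: swap A[0],A[0]; lo=1,mid=1 → [2, 18, 13, 15, 5, 12, 11, 8, 17, 7]
A[mid]=18>5: swap A[1],A[7]; hi=6 → [2, 8, 13, 15, 5, 12, 11, 18, 17, 7]
A[mid]=8>5: swap A[1],A[6]; hi=5 → [2, 11, 13, 15, 5, 12, 8, 18, 17, 7]
A[mid]=11>5: swap A[1],A[5]; hi=4 → [2, 12, 13, 15, 5, 11, 8, 18, 17, 7]
A[mid]=12>5: swap A[1],A[4]; hi=3 → [2, 5, 13, 15, 12, 11, 8, 18, 17, 7]
A[mid]=5=5: mid=2
A[mid]=13>5: swap A[2],A[3]; hi=2 → [2, 5, 15, 13, 12, 11, 8, 18, 17, 7]
A[mid]=15>5: swap A[2],A[2]; hi=1 → [2, 5, 15, 13, 12, 11, 8, 18, 17, 7]
end: lo=1, hi=1; A = [2, 5, 15, 13, 12, 11, 8, 18, 17, 7]

[2, 5, 15, 13, 12, 11, 8, 18, 17, 7]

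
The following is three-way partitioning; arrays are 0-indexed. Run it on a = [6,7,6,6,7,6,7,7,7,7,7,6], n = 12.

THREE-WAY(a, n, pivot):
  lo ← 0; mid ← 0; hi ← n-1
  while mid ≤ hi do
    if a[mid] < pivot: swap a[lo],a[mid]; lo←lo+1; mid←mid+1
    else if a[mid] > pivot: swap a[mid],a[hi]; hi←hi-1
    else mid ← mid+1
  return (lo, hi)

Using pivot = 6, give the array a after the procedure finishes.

lo=0 mid=0 hi=11
6=6: mid=1
7>6: swap(1,11), hi=10 ⇒ [6,6,6,6,7,6,7,7,7,7,7,7]
6=6: mid=2
6=6: mid=3
6=6: mid=4
7>6: swap(4,10), hi=9 ⇒ [6,6,6,6,7,6,7,7,7,7,7,7]
7>6: swap(4,9), hi=8 ⇒ [6,6,6,6,7,6,7,7,7,7,7,7]
7>6: swap(4,8), hi=7 ⇒ [6,6,6,6,7,6,7,7,7,7,7,7]
7>6: swap(4,7), hi=6 ⇒ [6,6,6,6,7,6,7,7,7,7,7,7]
7>6: swap(4,6), hi=5 ⇒ [6,6,6,6,7,6,7,7,7,7,7,7]
7>6: swap(4,5), hi=4 ⇒ [6,6,6,6,6,7,7,7,7,7,7,7]
6=6: mid=5
done. lo=0 hi=4; a=[6,6,6,6,6,7,7,7,7,7,7,7]

[6,6,6,6,6,7,7,7,7,7,7,7]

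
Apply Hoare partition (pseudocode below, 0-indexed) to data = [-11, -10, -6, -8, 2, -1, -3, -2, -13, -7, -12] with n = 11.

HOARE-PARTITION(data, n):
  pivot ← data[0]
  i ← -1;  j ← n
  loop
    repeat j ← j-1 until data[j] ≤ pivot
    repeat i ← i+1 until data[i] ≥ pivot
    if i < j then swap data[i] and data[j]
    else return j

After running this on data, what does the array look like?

pivot=-11
j stops at 10 (-12), i stops at 0 (-11); swap ⇒ [-12, -10, -6, -8, 2, -1, -3, -2, -13, -7, -11]
j stops at 8 (-13), i stops at 1 (-10); swap ⇒ [-12, -13, -6, -8, 2, -1, -3, -2, -10, -7, -11]
j stops at 1, i stops at 2; i≥j ⇒ return 1. data=[-12, -13, -6, -8, 2, -1, -3, -2, -10, -7, -11]

[-12, -13, -6, -8, 2, -1, -3, -2, -10, -7, -11]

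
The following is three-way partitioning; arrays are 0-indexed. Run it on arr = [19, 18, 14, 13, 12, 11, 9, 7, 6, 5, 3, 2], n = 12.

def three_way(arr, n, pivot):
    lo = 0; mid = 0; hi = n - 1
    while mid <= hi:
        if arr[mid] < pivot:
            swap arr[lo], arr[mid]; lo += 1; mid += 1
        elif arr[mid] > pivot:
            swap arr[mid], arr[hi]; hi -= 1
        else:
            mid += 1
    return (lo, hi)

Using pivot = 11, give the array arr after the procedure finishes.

[2, 3, 5, 6, 7, 9, 11, 12, 13, 14, 18, 19]

pivot = 11; lo=0, mid=0, hi=11
arr[mid]=19>11: swap arr[0],arr[11]; hi=10 → [2, 18, 14, 13, 12, 11, 9, 7, 6, 5, 3, 19]
arr[mid]=2<11: swap arr[0],arr[0]; lo=1,mid=1 → [2, 18, 14, 13, 12, 11, 9, 7, 6, 5, 3, 19]
arr[mid]=18>11: swap arr[1],arr[10]; hi=9 → [2, 3, 14, 13, 12, 11, 9, 7, 6, 5, 18, 19]
arr[mid]=3<11: swap arr[1],arr[1]; lo=2,mid=2 → [2, 3, 14, 13, 12, 11, 9, 7, 6, 5, 18, 19]
arr[mid]=14>11: swap arr[2],arr[9]; hi=8 → [2, 3, 5, 13, 12, 11, 9, 7, 6, 14, 18, 19]
arr[mid]=5<11: swap arr[2],arr[2]; lo=3,mid=3 → [2, 3, 5, 13, 12, 11, 9, 7, 6, 14, 18, 19]
arr[mid]=13>11: swap arr[3],arr[8]; hi=7 → [2, 3, 5, 6, 12, 11, 9, 7, 13, 14, 18, 19]
arr[mid]=6<11: swap arr[3],arr[3]; lo=4,mid=4 → [2, 3, 5, 6, 12, 11, 9, 7, 13, 14, 18, 19]
arr[mid]=12>11: swap arr[4],arr[7]; hi=6 → [2, 3, 5, 6, 7, 11, 9, 12, 13, 14, 18, 19]
arr[mid]=7<11: swap arr[4],arr[4]; lo=5,mid=5 → [2, 3, 5, 6, 7, 11, 9, 12, 13, 14, 18, 19]
arr[mid]=11=11: mid=6
arr[mid]=9<11: swap arr[5],arr[6]; lo=6,mid=7 → [2, 3, 5, 6, 7, 9, 11, 12, 13, 14, 18, 19]
end: lo=6, hi=6; arr = [2, 3, 5, 6, 7, 9, 11, 12, 13, 14, 18, 19]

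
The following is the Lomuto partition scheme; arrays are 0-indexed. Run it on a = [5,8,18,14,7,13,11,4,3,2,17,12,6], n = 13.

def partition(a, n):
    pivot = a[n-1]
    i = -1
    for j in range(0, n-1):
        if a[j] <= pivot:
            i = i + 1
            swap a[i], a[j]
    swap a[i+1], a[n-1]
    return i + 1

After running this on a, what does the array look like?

[5,4,3,2,6,13,11,8,18,14,17,12,7]

pivot = a[12] = 6; i = -1
j=0: a[0]=5 ≤ 6 → i=0, swap a[0],a[0] (no change) → [5,8,18,14,7,13,11,4,3,2,17,12,6]
j=1: a[1]=8 > 6 → no swap
j=2: a[2]=18 > 6 → no swap
j=3: a[3]=14 > 6 → no swap
j=4: a[4]=7 > 6 → no swap
j=5: a[5]=13 > 6 → no swap
j=6: a[6]=11 > 6 → no swap
j=7: a[7]=4 ≤ 6 → i=1, swap a[1],a[7] → [5,4,18,14,7,13,11,8,3,2,17,12,6]
j=8: a[8]=3 ≤ 6 → i=2, swap a[2],a[8] → [5,4,3,14,7,13,11,8,18,2,17,12,6]
j=9: a[9]=2 ≤ 6 → i=3, swap a[3],a[9] → [5,4,3,2,7,13,11,8,18,14,17,12,6]
j=10: a[10]=17 > 6 → no swap
j=11: a[11]=12 > 6 → no swap
final swap a[4],a[12] → [5,4,3,2,6,13,11,8,18,14,17,12,7]; return 4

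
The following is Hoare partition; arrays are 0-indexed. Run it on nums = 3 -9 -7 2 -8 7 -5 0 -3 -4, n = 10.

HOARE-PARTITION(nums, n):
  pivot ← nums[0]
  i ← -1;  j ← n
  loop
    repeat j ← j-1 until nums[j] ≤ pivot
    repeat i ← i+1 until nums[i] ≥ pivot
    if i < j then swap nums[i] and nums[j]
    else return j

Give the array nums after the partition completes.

-4 -9 -7 2 -8 -3 -5 0 7 3

pivot = nums[0] = 3; i = -1, j = 10
j→9 (nums[9]=-4≤3), i→0 (nums[0]=3≥3); i<j, swap → -4 -9 -7 2 -8 7 -5 0 -3 3
j→8 (nums[8]=-3≤3), i→5 (nums[5]=7≥3); i<j, swap → -4 -9 -7 2 -8 -3 -5 0 7 3
j→7, i→8; i≥j, return j=7. nums = -4 -9 -7 2 -8 -3 -5 0 7 3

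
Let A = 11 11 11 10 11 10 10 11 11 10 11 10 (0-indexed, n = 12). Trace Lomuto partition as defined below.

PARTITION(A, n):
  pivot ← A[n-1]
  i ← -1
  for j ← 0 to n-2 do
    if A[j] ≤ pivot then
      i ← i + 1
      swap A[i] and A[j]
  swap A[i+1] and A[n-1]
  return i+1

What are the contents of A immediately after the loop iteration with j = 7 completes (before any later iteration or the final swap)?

10 10 10 11 11 11 11 11 11 10 11 10

pivot = A[11] = 10; i = -1
j=0: A[0]=11 > 10 → no swap
j=1: A[1]=11 > 10 → no swap
j=2: A[2]=11 > 10 → no swap
j=3: A[3]=10 ≤ 10 → i=0, swap A[0],A[3] → 10 11 11 11 11 10 10 11 11 10 11 10
j=4: A[4]=11 > 10 → no swap
j=5: A[5]=10 ≤ 10 → i=1, swap A[1],A[5] → 10 10 11 11 11 11 10 11 11 10 11 10
j=6: A[6]=10 ≤ 10 → i=2, swap A[2],A[6] → 10 10 10 11 11 11 11 11 11 10 11 10
j=7: A[7]=11 > 10 → no swap
(after j=7) A = 10 10 10 11 11 11 11 11 11 10 11 10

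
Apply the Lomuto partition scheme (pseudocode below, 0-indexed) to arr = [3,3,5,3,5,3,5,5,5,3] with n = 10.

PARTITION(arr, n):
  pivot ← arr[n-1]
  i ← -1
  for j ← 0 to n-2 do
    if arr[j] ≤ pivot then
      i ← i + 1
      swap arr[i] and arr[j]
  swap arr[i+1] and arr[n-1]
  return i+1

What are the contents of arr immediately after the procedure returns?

pivot = arr[9] = 3; i = -1
j=0: arr[0]=3 ≤ 3 → i=0, swap arr[0],arr[0] (no change) → [3,3,5,3,5,3,5,5,5,3]
j=1: arr[1]=3 ≤ 3 → i=1, swap arr[1],arr[1] (no change) → [3,3,5,3,5,3,5,5,5,3]
j=2: arr[2]=5 > 3 → no swap
j=3: arr[3]=3 ≤ 3 → i=2, swap arr[2],arr[3] → [3,3,3,5,5,3,5,5,5,3]
j=4: arr[4]=5 > 3 → no swap
j=5: arr[5]=3 ≤ 3 → i=3, swap arr[3],arr[5] → [3,3,3,3,5,5,5,5,5,3]
j=6: arr[6]=5 > 3 → no swap
j=7: arr[7]=5 > 3 → no swap
j=8: arr[8]=5 > 3 → no swap
final swap arr[4],arr[9] → [3,3,3,3,3,5,5,5,5,5]; return 4

[3,3,3,3,3,5,5,5,5,5]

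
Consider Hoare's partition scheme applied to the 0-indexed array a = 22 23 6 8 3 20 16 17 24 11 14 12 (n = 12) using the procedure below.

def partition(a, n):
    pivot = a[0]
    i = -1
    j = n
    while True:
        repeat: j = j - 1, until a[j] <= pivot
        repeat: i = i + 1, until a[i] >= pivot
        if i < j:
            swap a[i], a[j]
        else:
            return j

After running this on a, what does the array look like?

pivot=22
j stops at 11 (12), i stops at 0 (22); swap ⇒ 12 23 6 8 3 20 16 17 24 11 14 22
j stops at 10 (14), i stops at 1 (23); swap ⇒ 12 14 6 8 3 20 16 17 24 11 23 22
j stops at 9 (11), i stops at 8 (24); swap ⇒ 12 14 6 8 3 20 16 17 11 24 23 22
j stops at 8, i stops at 9; i≥j ⇒ return 8. a=12 14 6 8 3 20 16 17 11 24 23 22

12 14 6 8 3 20 16 17 11 24 23 22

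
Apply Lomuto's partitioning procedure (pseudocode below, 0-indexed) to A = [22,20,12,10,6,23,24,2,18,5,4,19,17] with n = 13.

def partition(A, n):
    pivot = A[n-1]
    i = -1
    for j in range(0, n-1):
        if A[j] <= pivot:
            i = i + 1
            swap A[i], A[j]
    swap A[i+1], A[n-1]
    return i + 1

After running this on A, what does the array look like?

pivot = A[12] = 17; i = -1
j=0: A[0]=22 > 17 → no swap
j=1: A[1]=20 > 17 → no swap
j=2: A[2]=12 ≤ 17 → i=0, swap A[0],A[2] → [12,20,22,10,6,23,24,2,18,5,4,19,17]
j=3: A[3]=10 ≤ 17 → i=1, swap A[1],A[3] → [12,10,22,20,6,23,24,2,18,5,4,19,17]
j=4: A[4]=6 ≤ 17 → i=2, swap A[2],A[4] → [12,10,6,20,22,23,24,2,18,5,4,19,17]
j=5: A[5]=23 > 17 → no swap
j=6: A[6]=24 > 17 → no swap
j=7: A[7]=2 ≤ 17 → i=3, swap A[3],A[7] → [12,10,6,2,22,23,24,20,18,5,4,19,17]
j=8: A[8]=18 > 17 → no swap
j=9: A[9]=5 ≤ 17 → i=4, swap A[4],A[9] → [12,10,6,2,5,23,24,20,18,22,4,19,17]
j=10: A[10]=4 ≤ 17 → i=5, swap A[5],A[10] → [12,10,6,2,5,4,24,20,18,22,23,19,17]
j=11: A[11]=19 > 17 → no swap
final swap A[6],A[12] → [12,10,6,2,5,4,17,20,18,22,23,19,24]; return 6

[12,10,6,2,5,4,17,20,18,22,23,19,24]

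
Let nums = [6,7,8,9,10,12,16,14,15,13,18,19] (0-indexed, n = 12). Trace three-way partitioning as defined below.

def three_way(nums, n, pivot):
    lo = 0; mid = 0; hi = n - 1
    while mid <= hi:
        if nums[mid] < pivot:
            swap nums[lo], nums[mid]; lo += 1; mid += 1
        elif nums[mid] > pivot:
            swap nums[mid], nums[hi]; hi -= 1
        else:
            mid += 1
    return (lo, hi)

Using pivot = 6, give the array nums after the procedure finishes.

lo=0 mid=0 hi=11
6=6: mid=1
7>6: swap(1,11), hi=10 ⇒ [6,19,8,9,10,12,16,14,15,13,18,7]
19>6: swap(1,10), hi=9 ⇒ [6,18,8,9,10,12,16,14,15,13,19,7]
18>6: swap(1,9), hi=8 ⇒ [6,13,8,9,10,12,16,14,15,18,19,7]
13>6: swap(1,8), hi=7 ⇒ [6,15,8,9,10,12,16,14,13,18,19,7]
15>6: swap(1,7), hi=6 ⇒ [6,14,8,9,10,12,16,15,13,18,19,7]
14>6: swap(1,6), hi=5 ⇒ [6,16,8,9,10,12,14,15,13,18,19,7]
16>6: swap(1,5), hi=4 ⇒ [6,12,8,9,10,16,14,15,13,18,19,7]
12>6: swap(1,4), hi=3 ⇒ [6,10,8,9,12,16,14,15,13,18,19,7]
10>6: swap(1,3), hi=2 ⇒ [6,9,8,10,12,16,14,15,13,18,19,7]
9>6: swap(1,2), hi=1 ⇒ [6,8,9,10,12,16,14,15,13,18,19,7]
8>6: swap(1,1), hi=0 ⇒ [6,8,9,10,12,16,14,15,13,18,19,7]
done. lo=0 hi=0; nums=[6,8,9,10,12,16,14,15,13,18,19,7]

[6,8,9,10,12,16,14,15,13,18,19,7]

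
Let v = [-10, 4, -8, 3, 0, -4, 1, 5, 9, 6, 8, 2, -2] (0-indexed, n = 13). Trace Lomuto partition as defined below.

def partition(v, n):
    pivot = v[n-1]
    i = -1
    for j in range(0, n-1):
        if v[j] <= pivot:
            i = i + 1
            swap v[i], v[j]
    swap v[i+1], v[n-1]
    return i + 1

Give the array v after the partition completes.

pivot=-2, i=-1
j=0: -10≤-2, i=0, swap(0,0) ⇒ [-10, 4, -8, 3, 0, -4, 1, 5, 9, 6, 8, 2, -2]
j=1: 4>-2, skip
j=2: -8≤-2, i=1, swap(1,2) ⇒ [-10, -8, 4, 3, 0, -4, 1, 5, 9, 6, 8, 2, -2]
j=3: 3>-2, skip
j=4: 0>-2, skip
j=5: -4≤-2, i=2, swap(2,5) ⇒ [-10, -8, -4, 3, 0, 4, 1, 5, 9, 6, 8, 2, -2]
j=6: 1>-2, skip
j=7: 5>-2, skip
j=8: 9>-2, skip
j=9: 6>-2, skip
j=10: 8>-2, skip
j=11: 2>-2, skip
swap(3,12) ⇒ [-10, -8, -4, -2, 0, 4, 1, 5, 9, 6, 8, 2, 3]; return 3

[-10, -8, -4, -2, 0, 4, 1, 5, 9, 6, 8, 2, 3]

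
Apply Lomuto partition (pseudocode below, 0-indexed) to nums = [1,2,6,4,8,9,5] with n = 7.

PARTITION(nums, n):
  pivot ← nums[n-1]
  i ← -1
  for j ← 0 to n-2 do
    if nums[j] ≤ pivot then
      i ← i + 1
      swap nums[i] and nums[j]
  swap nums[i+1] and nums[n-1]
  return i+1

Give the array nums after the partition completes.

[1,2,4,5,8,9,6]

pivot = nums[6] = 5; i = -1
j=0: nums[0]=1 ≤ 5 → i=0, swap nums[0],nums[0] (no change) → [1,2,6,4,8,9,5]
j=1: nums[1]=2 ≤ 5 → i=1, swap nums[1],nums[1] (no change) → [1,2,6,4,8,9,5]
j=2: nums[2]=6 > 5 → no swap
j=3: nums[3]=4 ≤ 5 → i=2, swap nums[2],nums[3] → [1,2,4,6,8,9,5]
j=4: nums[4]=8 > 5 → no swap
j=5: nums[5]=9 > 5 → no swap
final swap nums[3],nums[6] → [1,2,4,5,8,9,6]; return 3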